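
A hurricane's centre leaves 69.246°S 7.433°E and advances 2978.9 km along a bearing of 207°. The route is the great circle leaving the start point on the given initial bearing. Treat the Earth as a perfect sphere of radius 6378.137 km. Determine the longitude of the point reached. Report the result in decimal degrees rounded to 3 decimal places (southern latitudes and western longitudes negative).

Central angle δ = d/R = 0.467049 rad.
With φ₁ = -69.246° = -1.208571 rad and θ = 207° = 3.612832 rad:
Applying the spherical law of cosines for sides, sin φ₂ = sin φ₁ cos δ + cos φ₁ sin δ cos θ = -0.977121, so φ₂ = -77.720°.
Then Δλ = atan2(-0.072434, -0.020815) = -1.850624 rad, from sin θ sin δ cos φ₁ over cos δ − sin φ₁ sin φ₂.
λ₂ = 7.433° + -106.033° = -98.600°.

longitude -98.600°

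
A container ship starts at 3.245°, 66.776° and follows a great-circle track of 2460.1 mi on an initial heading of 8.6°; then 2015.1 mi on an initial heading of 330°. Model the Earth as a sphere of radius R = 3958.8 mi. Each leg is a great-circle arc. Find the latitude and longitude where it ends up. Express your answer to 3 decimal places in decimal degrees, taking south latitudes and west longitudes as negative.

latitude 60.801°, longitude 43.187°

Apply the spherical direct solution leg by leg, carrying full precision between legs.
Leg 1: from (3.245°, 66.776°), δ = 2460.1/3958.8 = 0.621426 rad, θ = 8.6° → φ = 38.371°, λ = 73.151°.
Leg 2: from (38.371°, 73.151°), δ = 2015.1/3958.8 = 0.509018 rad, θ = 330° → φ = 60.801°, λ = 43.187°.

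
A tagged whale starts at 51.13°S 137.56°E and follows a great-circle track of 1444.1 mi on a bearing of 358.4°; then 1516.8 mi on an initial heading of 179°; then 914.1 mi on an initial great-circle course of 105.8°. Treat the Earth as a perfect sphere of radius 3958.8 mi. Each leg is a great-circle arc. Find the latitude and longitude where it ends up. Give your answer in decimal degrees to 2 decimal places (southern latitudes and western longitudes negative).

latitude -53.82°, longitude 159.41°

Apply the spherical direct solution leg by leg, carrying full precision between legs.
Leg 1: from (-51.13°, 137.56°), δ = 1444.1/3958.8 = 0.364782 rad, θ = 358.4° → φ = -30.24°, λ = 136.90°.
Leg 2: from (-30.24°, 136.90°), δ = 1516.8/3958.8 = 0.383146 rad, θ = 179° → φ = -52.18°, λ = 137.51°.
Leg 3: from (-52.18°, 137.51°), δ = 914.1/3958.8 = 0.230903 rad, θ = 105.8° → φ = -53.82°, λ = 159.41°.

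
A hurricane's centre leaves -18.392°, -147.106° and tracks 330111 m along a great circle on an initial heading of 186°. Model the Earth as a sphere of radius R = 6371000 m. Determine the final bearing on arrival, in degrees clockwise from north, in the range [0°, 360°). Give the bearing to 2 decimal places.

final bearing 186.11°

Angular distance δ = d/R = 330111 / 6371000 = 0.051815 rad.
With φ₁ = -18.392° = -0.321001 rad and θ = 186° = 3.246312 rad:
Destination latitude: φ₂ = arcsin( sin φ₁ cos δ + cos φ₁ sin δ cos θ ) = arcsin(-0.363970) = -21.344°.
Then Δλ = atan2(-0.005137, 0.883819) = -0.005812 rad, from sin θ sin δ cos φ₁ over cos δ − sin φ₁ sin φ₂.
Hence λ₂ = -147.106° + -0.333° = -147.439°.
The forward bearing on arrival equals the back-azimuth from the destination plus 180°.
Back-azimuth from P₂ (-21.34°, -147.44°) to P₁ (-18.39°, -147.11°), with Δλ' = λ₁ − λ₂ = 0.33°: atan2( sin Δλ' cos φ₁ , cos φ₂ sin φ₁ − sin φ₂ cos φ₁ cos Δλ' ) = 6.11°.
Final bearing = (6.11° + 180°) mod 360° = 186.11°.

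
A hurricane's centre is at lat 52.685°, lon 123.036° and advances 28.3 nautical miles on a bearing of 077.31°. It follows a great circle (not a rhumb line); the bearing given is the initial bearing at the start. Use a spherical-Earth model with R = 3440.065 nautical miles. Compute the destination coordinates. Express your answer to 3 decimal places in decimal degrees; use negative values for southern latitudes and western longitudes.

Angular distance δ = d/R = 28.3 / 3440.065 = 0.008227 rad.
With φ₁ = 52.685° = 0.919527 rad and θ = 77.31° = 1.349314 rad:
Applying the spherical law of cosines for sides, sin φ₂ = sin φ₁ cos δ + cos φ₁ sin δ cos θ = 0.796383, so φ₂ = 52.786°.
Δλ = atan2( sin θ sin δ cos φ₁ , cos δ − sin φ₁ sin φ₂ ) = atan2(0.004865, 0.366591) = 0.013270 rad = 0.760°.
λ₂ = λ₁ + Δλ = 123.796°.

latitude 52.786°, longitude 123.796°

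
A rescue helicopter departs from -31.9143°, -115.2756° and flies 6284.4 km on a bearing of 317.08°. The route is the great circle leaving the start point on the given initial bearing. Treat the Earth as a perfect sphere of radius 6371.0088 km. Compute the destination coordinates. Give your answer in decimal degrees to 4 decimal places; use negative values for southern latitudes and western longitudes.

latitude 13.1088°, longitude -150.9490°

δ = 6284.4/6371.0088 = 0.986406 rad (56.5169°).
With φ₁ = -31.9143° = -0.557010 rad and θ = 317.08° = 5.534090 rad:
Destination latitude: φ₂ = arcsin( sin φ₁ cos δ + cos φ₁ sin δ cos θ ) = arcsin(0.226801) = 13.1088°.
For the longitude increment, Δλ = atan2( sin θ sin δ cos φ₁, cos δ − sin φ₁ sin φ₂ ) = atan2(-0.482113, 0.671590) = -35.6734°.
λ₂ = λ₁ + Δλ = -150.9490°.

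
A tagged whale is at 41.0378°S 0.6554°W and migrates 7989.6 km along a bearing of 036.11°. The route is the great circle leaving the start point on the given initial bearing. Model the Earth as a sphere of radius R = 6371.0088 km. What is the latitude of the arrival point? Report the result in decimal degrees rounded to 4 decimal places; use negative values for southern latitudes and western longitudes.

The arc subtends δ = 7989.6/6371.0088 = 1.254056 rad at the centre.
Converting: φ₁ = -0.716245 rad, θ = 0.630238 rad.
sin φ₂ = sin φ₁ cos δ + cos φ₁ sin δ cos θ = (-0.656557)(0.311471) + (0.754277)(0.950256)(0.807887) = 0.374559
φ₂ = asin(0.374559) = 0.383921 rad = 21.9971°.
For the longitude increment, Δλ = atan2( sin θ sin δ cos φ₁, cos δ − sin φ₁ sin φ₂ ) = atan2(0.422411, 0.557390) = 37.1562°.
Hence λ₂ = -0.6554° + 37.1562° = 36.5008°.

latitude 21.9971°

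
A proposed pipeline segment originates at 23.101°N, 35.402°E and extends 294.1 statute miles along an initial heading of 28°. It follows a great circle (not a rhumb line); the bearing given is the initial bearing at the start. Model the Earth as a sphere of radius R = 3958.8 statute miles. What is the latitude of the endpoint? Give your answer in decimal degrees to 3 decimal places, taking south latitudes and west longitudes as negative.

δ = 294.1/3958.8 = 0.074290 rad (4.2565°).
With φ₁ = 23.101° = 0.403189 rad and θ = 28° = 0.488692 rad:
Applying the spherical law of cosines for sides, sin φ₂ = sin φ₁ cos δ + cos φ₁ sin δ cos θ = 0.451550, so φ₂ = 26.843°.
Then Δλ = atan2(0.032051, 0.820075) = 0.039063 rad, from sin θ sin δ cos φ₁ over cos δ − sin φ₁ sin φ₂.
Hence λ₂ = 35.402° + 2.238° = 37.640°.

latitude 26.843°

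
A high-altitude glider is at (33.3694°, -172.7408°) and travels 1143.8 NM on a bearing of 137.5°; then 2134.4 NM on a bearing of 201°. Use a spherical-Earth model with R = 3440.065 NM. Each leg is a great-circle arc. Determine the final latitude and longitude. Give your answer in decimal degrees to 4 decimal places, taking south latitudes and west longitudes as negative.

Apply the spherical direct solution leg by leg, carrying full precision between legs.
Leg 1: from (33.3694°, -172.7408°), δ = 1143.8/3440.065 = 0.332494 rad, θ = 137.5° → φ = 18.5985°, λ = -159.2868°.
Leg 2: from (18.5985°, -159.2868°), δ = 2134.4/3440.065 = 0.620453 rad, θ = 201° → φ = -14.7707°, λ = -171.7304°.

latitude -14.7707°, longitude -171.7304°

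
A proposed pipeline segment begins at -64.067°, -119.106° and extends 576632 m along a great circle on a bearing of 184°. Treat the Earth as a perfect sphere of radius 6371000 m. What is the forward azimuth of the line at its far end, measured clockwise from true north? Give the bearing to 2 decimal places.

final bearing 184.94°

The arc subtends δ = 576632/6371000 = 0.090509 rad at the centre.
Converting: φ₁ = -1.118180 rad, θ = 3.211406 rad.
Applying the spherical law of cosines for sides, sin φ₂ = sin φ₁ cos δ + cos φ₁ sin δ cos θ = -0.935056, so φ₂ = -69.237°.
For the longitude increment, Δλ = atan2( sin θ sin δ cos φ₁, cos δ − sin φ₁ sin φ₂ ) = atan2(-0.002757, 0.155005) = -1.019°.
Hence λ₂ = -119.106° + -1.019° = -120.125°.
The forward bearing on arrival equals the back-azimuth from the destination plus 180°.
Back-azimuth from P₂ (-69.24°, -120.13°) to P₁ (-64.07°, -119.11°), with Δλ' = λ₁ − λ₂ = 1.02°: atan2( sin Δλ' cos φ₁ , cos φ₂ sin φ₁ − sin φ₂ cos φ₁ cos Δλ' ) = 4.94°.
Final bearing = (4.94° + 180°) mod 360° = 184.94°.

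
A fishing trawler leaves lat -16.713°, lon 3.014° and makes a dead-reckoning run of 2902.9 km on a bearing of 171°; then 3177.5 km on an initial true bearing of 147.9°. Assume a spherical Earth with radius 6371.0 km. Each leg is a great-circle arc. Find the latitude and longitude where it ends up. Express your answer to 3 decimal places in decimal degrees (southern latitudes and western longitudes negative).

latitude -63.060°, longitude 42.492°

Apply the spherical direct solution leg by leg, carrying full precision between legs.
Leg 1: from (-16.713°, 3.014°), δ = 2902.9/6371 = 0.455643 rad, θ = 171° → φ = -42.415°, λ = 8.364°.
Leg 2: from (-42.415°, 8.364°), δ = 3177.5/6371 = 0.498744 rad, θ = 147.9° → φ = -63.060°, λ = 42.492°.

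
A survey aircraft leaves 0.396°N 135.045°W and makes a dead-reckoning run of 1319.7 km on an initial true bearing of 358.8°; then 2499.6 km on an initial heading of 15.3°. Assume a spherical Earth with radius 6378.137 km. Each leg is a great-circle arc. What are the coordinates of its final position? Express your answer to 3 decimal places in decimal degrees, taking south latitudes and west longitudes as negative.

Apply the spherical direct solution leg by leg, carrying full precision between legs.
Leg 1: from (0.396°, -135.045°), δ = 1319.7/6378.137 = 0.206910 rad, θ = 358.8° → φ = 12.248°, λ = -135.297°.
Leg 2: from (12.248°, -135.297°), δ = 2499.6/6378.137 = 0.391901 rad, θ = 15.3° → φ = 33.786°, λ = -128.332°.

latitude 33.786°, longitude -128.332°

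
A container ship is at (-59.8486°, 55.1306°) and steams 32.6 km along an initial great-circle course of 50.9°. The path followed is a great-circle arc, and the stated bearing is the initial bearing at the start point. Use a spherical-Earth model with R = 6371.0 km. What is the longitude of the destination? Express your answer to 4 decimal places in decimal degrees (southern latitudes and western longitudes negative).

longitude 55.5811°

Angular distance δ = d/R = 32.6 / 6371 = 0.005117 rad.
Start latitude φ₁ = -1.044555 rad; initial bearing θ = 0.888373 rad.
sin φ₂ = sin φ₁ cos δ + cos φ₁ sin δ cos θ = (-0.864701)(0.999987) + (0.502287)(0.005117)(0.630676) = -0.863069
φ₂ = asin(-0.863069) = -1.041315 rad = -59.6629°.
For the longitude increment, Δλ = atan2( sin θ sin δ cos φ₁, cos δ − sin φ₁ sin φ₂ ) = atan2(0.001995, 0.253690) = 0.4505°.
λ₂ = λ₁ + Δλ = 55.5811°.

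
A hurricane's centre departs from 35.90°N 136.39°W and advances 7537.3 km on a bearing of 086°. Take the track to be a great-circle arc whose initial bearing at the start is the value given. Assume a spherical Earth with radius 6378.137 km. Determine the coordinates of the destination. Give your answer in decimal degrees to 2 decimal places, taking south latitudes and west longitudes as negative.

The arc subtends δ = 7537.3/6378.137 = 1.181740 rad at the centre.
Start latitude φ₁ = 0.626573 rad; initial bearing θ = 1.500983 rad.
Destination latitude: φ₂ = arcsin( sin φ₁ cos δ + cos φ₁ sin δ cos θ ) = arcsin(0.274703) = 15.94°.
Then Δλ = atan2(0.747679, 0.218237) = 1.286800 rad, from sin θ sin δ cos φ₁ over cos δ − sin φ₁ sin φ₂.
λ₂ = λ₁ + Δλ = -62.66°.

latitude 15.94°, longitude -62.66°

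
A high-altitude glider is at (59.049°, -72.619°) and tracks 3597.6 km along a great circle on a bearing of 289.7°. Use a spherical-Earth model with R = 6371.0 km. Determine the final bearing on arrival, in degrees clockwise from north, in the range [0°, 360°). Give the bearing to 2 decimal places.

final bearing 237.16°

Angular distance δ = d/R = 3597.6 / 6371 = 0.564684 rad.
Converting: φ₁ = 1.030599 rad, θ = 5.056219 rad.
sin φ₂ = sin φ₁ cos δ + cos φ₁ sin δ cos θ = (0.857607)(0.844758) + (0.514305)(0.535149)(0.337095) = 0.817249
φ₂ = asin(0.817249) = 0.956621 rad = 54.810°.
Then Δλ = atan2(-0.259121, 0.143879) = -1.063925 rad, from sin θ sin δ cos φ₁ over cos δ − sin φ₁ sin φ₂.
λ₂ = -72.619° + -60.958° = -133.577°.
The forward bearing on arrival equals the back-azimuth from the destination plus 180°.
Back-azimuth from P₂ (54.81°, -133.58°) to P₁ (59.05°, -72.62°), with Δλ' = λ₁ − λ₂ = 60.96°: atan2( sin Δλ' cos φ₁ , cos φ₂ sin φ₁ − sin φ₂ cos φ₁ cos Δλ' ) = 57.16°.
Final bearing = (57.16° + 180°) mod 360° = 237.16°.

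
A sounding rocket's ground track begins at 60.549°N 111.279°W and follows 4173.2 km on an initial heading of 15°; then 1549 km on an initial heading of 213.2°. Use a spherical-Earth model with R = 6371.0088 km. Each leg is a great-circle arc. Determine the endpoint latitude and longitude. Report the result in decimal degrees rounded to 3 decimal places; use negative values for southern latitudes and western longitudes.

Apply the spherical direct solution leg by leg, carrying full precision between legs.
Leg 1: from (60.549°, -111.279°), δ = 4173.2/6371.0088 = 0.655030 rad, θ = 15° → φ = 78.484°, λ = 16.560°.
Leg 2: from (78.484°, 16.560°), δ = 1549/6371.0088 = 0.243133 rad, θ = 213.2° → φ = 65.620°, λ = -2.064°.

latitude 65.620°, longitude -2.064°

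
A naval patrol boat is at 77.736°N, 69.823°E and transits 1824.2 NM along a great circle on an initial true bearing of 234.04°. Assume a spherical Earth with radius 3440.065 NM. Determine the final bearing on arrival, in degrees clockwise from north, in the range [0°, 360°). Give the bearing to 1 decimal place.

final bearing 195.9°

Angular distance δ = d/R = 1824.2 / 3440.065 = 0.530281 rad.
Converting: φ₁ = 1.356749 rad, θ = 4.084769 rad.
Destination latitude: φ₂ = arcsin( sin φ₁ cos δ + cos φ₁ sin δ cos θ ) = arcsin(0.779890) = 51.251°.
Δλ = atan2( sin θ sin δ cos φ₁ , cos δ − sin φ₁ sin φ₂ ) = atan2(-0.086961, 0.100572) = -0.712943 rad = -40.849°.
Hence λ₂ = 69.823° + -40.849° = 28.974°.
The forward bearing on arrival equals the back-azimuth from the destination plus 180°.
Back-azimuth from P₂ (51.3°, 29.0°) to P₁ (77.7°, 69.8°), with Δλ' = λ₁ − λ₂ = 40.8°: atan2( sin Δλ' cos φ₁ , cos φ₂ sin φ₁ − sin φ₂ cos φ₁ cos Δλ' ) = 15.9°.
Final bearing = (15.9° + 180°) mod 360° = 195.9°.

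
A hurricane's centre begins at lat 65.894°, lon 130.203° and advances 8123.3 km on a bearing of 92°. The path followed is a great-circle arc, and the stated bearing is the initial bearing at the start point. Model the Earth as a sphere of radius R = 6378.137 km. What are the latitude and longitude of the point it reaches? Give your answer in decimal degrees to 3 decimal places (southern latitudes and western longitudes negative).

The arc subtends δ = 8123.3/6378.137 = 1.273616 rad at the centre.
Converting: φ₁ = 1.150067 rad, θ = 1.605703 rad.
Destination latitude: φ₂ = arcsin( sin φ₁ cos δ + cos φ₁ sin δ cos θ ) = arcsin(0.253659) = 14.694°.
For the longitude increment, Δλ = atan2( sin θ sin δ cos φ₁, cos δ − sin φ₁ sin φ₂ ) = atan2(0.390285, 0.061287) = 81.076°.
λ₂ = 130.203° + 81.076° = 211.279°, normalized to (−180°, 180°] → -148.721°.

latitude 14.694°, longitude -148.721°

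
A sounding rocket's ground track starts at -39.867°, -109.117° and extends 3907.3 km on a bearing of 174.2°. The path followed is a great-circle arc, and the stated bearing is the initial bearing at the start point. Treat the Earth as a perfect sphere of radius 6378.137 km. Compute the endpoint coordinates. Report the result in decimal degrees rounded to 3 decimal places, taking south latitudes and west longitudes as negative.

latitude -74.476°, longitude -96.578°

δ = 3907.3/6378.137 = 0.612608 rad (35.0999°).
Converting: φ₁ = -0.695810 rad, θ = 3.040364 rad.
sin φ₂ = sin φ₁ cos δ + cos φ₁ sin δ cos θ = (-0.641008)(0.818151) + (0.767534)(0.575003)(-0.994881) = -0.963517
φ₂ = asin(-0.963517) = -1.299845 rad = -74.476°.
For the longitude increment, Δλ = atan2( sin θ sin δ cos φ₁, cos δ − sin φ₁ sin φ₂ ) = atan2(0.044600, 0.200529) = 12.539°.
λ₂ = λ₁ + Δλ = -96.578°.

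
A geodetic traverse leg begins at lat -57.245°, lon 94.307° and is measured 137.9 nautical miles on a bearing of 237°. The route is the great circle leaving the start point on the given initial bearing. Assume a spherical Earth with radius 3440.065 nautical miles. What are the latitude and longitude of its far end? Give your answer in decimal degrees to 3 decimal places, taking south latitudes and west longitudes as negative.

latitude -58.444°, longitude 90.625°

Angular distance δ = d/R = 137.9 / 3440.065 = 0.040086 rad.
With φ₁ = -57.245° = -0.999114 rad and θ = 237° = 4.136430 rad:
sin φ₂ = sin φ₁ cos δ + cos φ₁ sin δ cos θ = (-0.840992)(0.999197) + (0.541048)(0.040076)(-0.544639) = -0.852126
φ₂ = asin(-0.852126) = -1.020033 rad = -58.444°.
For the longitude increment, Δλ = atan2( sin θ sin δ cos φ₁, cos δ − sin φ₁ sin φ₂ ) = atan2(-0.018185, 0.282566) = -3.682°.
λ₂ = 94.307° + -3.682° = 90.625°.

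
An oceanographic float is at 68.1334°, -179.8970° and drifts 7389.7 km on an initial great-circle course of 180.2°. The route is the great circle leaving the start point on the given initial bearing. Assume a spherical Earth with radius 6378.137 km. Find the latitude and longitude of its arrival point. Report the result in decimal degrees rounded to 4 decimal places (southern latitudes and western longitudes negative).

latitude 1.7507°, longitude 179.9197°

Angular distance δ = d/R = 7389.7 / 6378.137 = 1.158599 rad.
Start latitude φ₁ = 1.189152 rad; initial bearing θ = 3.145083 rad.
Destination latitude: φ₂ = arcsin( sin φ₁ cos δ + cos φ₁ sin δ cos θ ) = arcsin(0.030551) = 1.7507°.
Δλ = atan2( sin θ sin δ cos φ₁ , cos δ − sin φ₁ sin φ₂ ) = atan2(-0.001191, 0.372271) = -0.003200 rad = -0.1833°.
λ₂ = -179.8970° + -0.1833° = -180.0803°, normalized to (−180°, 180°] → 179.9197°.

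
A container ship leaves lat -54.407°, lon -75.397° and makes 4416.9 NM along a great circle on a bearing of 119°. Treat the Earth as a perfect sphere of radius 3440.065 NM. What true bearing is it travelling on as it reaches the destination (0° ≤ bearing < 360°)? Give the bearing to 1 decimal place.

final bearing 36.0°

δ = 4416.9/3440.065 = 1.283958 rad (73.5654°).
With φ₁ = -54.407° = -0.949581 rad and θ = 119° = 2.076942 rad:
sin φ₂ = sin φ₁ cos δ + cos φ₁ sin δ cos θ = (-0.813172)(0.282921) + (0.582024)(0.959143)(-0.484810) = -0.500705
φ₂ = asin(-0.500705) = -0.524413 rad = -30.047°.
Then Δλ = atan2(0.488251, -0.124239) = 1.819965 rad, from sin θ sin δ cos φ₁ over cos δ − sin φ₁ sin φ₂.
λ₂ = λ₁ + Δλ = 28.879°.
The forward bearing on arrival equals the back-azimuth from the destination plus 180°.
Back-azimuth from P₂ (-30.0°, 28.9°) to P₁ (-54.4°, -75.4°), with Δλ' = λ₁ − λ₂ = -104.3°: atan2( sin Δλ' cos φ₁ , cos φ₂ sin φ₁ − sin φ₂ cos φ₁ cos Δλ' ) = 216.0°.
Final bearing = (216.0° + 180°) mod 360° = 36.0°.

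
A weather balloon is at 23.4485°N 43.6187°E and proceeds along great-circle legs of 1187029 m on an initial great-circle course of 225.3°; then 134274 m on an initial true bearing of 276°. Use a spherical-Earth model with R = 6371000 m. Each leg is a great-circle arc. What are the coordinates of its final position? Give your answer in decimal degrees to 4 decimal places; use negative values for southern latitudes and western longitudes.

latitude 15.8762°, longitude 34.5069°

Apply the spherical direct solution leg by leg, carrying full precision between legs.
Leg 1: from (23.4485°, 43.6187°), δ = 1187029/6371000 = 0.186318 rad, θ = 225.3° → φ = 15.7536°, λ = 35.7555°.
Leg 2: from (15.7536°, 35.7555°), δ = 134274/6371000 = 0.021076 rad, θ = 276° → φ = 15.8762°, λ = 34.5069°.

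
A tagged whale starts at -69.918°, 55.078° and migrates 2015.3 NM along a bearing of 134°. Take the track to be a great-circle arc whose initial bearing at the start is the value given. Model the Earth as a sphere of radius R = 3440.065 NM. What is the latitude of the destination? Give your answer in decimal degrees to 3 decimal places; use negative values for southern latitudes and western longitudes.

δ = 2015.3/3440.065 = 0.585832 rad (33.5657°).
Converting: φ₁ = -1.220299 rad, θ = 2.338741 rad.
Destination latitude: φ₂ = arcsin( sin φ₁ cos δ + cos φ₁ sin δ cos θ ) = arcsin(-0.914469) = -66.130°.
Then Δλ = atan2(0.136562, -0.025619) = 1.756240 rad, from sin θ sin δ cos φ₁ over cos δ − sin φ₁ sin φ₂.
Hence λ₂ = 55.078° + 100.625° = 155.703°.

latitude -66.130°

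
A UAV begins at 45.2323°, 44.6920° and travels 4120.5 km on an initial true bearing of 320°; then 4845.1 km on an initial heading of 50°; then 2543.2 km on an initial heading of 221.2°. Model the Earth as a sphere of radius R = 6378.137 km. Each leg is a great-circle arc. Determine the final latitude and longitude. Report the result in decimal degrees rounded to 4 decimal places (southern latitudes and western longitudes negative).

Apply the spherical direct solution leg by leg, carrying full precision between legs.
Leg 1: from (45.2323°, 44.6920°), δ = 4120.5/6378.137 = 0.646035 rad, θ = 320° → φ = 63.0839°, λ = -14.0503°.
Leg 2: from (63.0839°, -14.0503°), δ = 4845.1/6378.137 = 0.759642 rad, θ = 50° → φ = 57.8784°, λ = 83.1317°.
Leg 3: from (57.8784°, 83.1317°), δ = 2543.2/6378.137 = 0.398737 rad, θ = 221.2° → φ = 38.6934°, λ = 64.0049°.

latitude 38.6934°, longitude 64.0049°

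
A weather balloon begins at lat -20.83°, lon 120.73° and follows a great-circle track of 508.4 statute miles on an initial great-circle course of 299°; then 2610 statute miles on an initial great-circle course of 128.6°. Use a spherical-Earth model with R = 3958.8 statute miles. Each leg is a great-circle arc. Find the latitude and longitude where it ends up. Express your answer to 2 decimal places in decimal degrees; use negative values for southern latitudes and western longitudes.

Apply the spherical direct solution leg by leg, carrying full precision between legs.
Leg 1: from (-20.83°, 120.73°), δ = 508.4/3958.8 = 0.128423 rad, θ = 299° → φ = -17.14°, λ = 114.00°.
Leg 2: from (-17.14°, 114.00°), δ = 2610/3958.8 = 0.659291 rad, θ = 128.6° → φ = -36.73°, λ = 150.68°.

latitude -36.73°, longitude 150.68°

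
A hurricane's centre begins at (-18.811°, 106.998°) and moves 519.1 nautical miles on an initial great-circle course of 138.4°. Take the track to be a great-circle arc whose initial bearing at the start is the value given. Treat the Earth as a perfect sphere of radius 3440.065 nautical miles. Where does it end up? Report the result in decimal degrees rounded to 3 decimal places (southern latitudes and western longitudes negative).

δ = 519.1/3440.065 = 0.150898 rad (8.6458°).
Start latitude φ₁ = -0.328314 rad; initial bearing θ = 2.415536 rad.
sin φ₂ = sin φ₁ cos δ + cos φ₁ sin δ cos θ = (-0.322447)(0.988636) + (0.946587)(0.150326)(-0.747798) = -0.425193
φ₂ = asin(-0.425193) = -0.439175 rad = -25.163°.
Δλ = atan2( sin θ sin δ cos φ₁ , cos δ − sin φ₁ sin φ₂ ) = atan2(0.094475, 0.851534) = 0.110495 rad = 6.331°.
λ₂ = λ₁ + Δλ = 113.329°.

latitude -25.163°, longitude 113.329°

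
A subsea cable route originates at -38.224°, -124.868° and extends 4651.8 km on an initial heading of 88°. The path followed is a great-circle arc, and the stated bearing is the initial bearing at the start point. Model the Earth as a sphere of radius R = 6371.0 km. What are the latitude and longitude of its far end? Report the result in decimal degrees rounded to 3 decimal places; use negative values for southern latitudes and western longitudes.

latitude -26.277°, longitude -76.846°

The arc subtends δ = 4651.8/6371 = 0.730152 rad at the centre.
With φ₁ = -38.224° = -0.667135 rad and θ = 88° = 1.535890 rad:
Applying the spherical law of cosines for sides, sin φ₂ = sin φ₁ cos δ + cos φ₁ sin δ cos θ = -0.442718, so φ₂ = -26.277°.
Δλ = atan2( sin θ sin δ cos φ₁ , cos δ − sin φ₁ sin φ₂ ) = atan2(0.523661, 0.471147) = 0.838138 rad = 48.022°.
λ₂ = -124.868° + 48.022° = -76.846°.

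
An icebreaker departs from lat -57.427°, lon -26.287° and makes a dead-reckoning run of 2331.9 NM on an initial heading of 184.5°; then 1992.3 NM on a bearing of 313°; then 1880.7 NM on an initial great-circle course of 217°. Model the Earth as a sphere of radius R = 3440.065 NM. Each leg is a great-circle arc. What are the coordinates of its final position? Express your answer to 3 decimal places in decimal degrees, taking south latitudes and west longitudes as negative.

latitude -68.190°, longitude 80.500°

Apply the spherical direct solution leg by leg, carrying full precision between legs.
Leg 1: from (-57.427°, -26.287°), δ = 2331.9/3440.065 = 0.677865 rad, θ = 184.5° → φ = -83.210°, λ = 178.305°.
Leg 2: from (-83.210°, 178.305°), δ = 1992.3/3440.065 = 0.579146 rad, θ = 313° → φ = -51.899°, λ = 137.861°.
Leg 3: from (-51.899°, 137.861°), δ = 1880.7/3440.065 = 0.546705 rad, θ = 217° → φ = -68.190°, λ = 80.500°.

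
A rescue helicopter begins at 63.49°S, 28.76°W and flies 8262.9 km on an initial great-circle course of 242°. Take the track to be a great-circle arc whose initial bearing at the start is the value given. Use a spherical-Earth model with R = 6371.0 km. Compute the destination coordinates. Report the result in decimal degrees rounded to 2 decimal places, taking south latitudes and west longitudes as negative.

Angular distance δ = d/R = 8262.9 / 6371 = 1.296955 rad.
Start latitude φ₁ = -1.108110 rad; initial bearing θ = 4.223697 rad.
Destination latitude: φ₂ = arcsin( sin φ₁ cos δ + cos φ₁ sin δ cos θ ) = arcsin(-0.443740) = -26.34°.
For the longitude increment, Δλ = atan2( sin θ sin δ cos φ₁, cos δ − sin φ₁ sin φ₂ ) = atan2(-0.379422, -0.126652) = -108.46°.
λ₂ = λ₁ + Δλ = -137.22°.

latitude -26.34°, longitude -137.22°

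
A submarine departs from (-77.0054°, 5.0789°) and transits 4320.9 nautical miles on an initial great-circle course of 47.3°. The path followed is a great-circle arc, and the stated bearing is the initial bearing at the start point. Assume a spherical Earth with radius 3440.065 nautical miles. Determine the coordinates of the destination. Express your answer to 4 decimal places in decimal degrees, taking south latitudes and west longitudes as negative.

latitude -9.0123°, longitude 50.1146°

The arc subtends δ = 4320.9/3440.065 = 1.256052 rad at the centre.
Converting: φ₁ = -1.343998 rad, θ = 0.825541 rad.
Applying the spherical law of cosines for sides, sin φ₂ = sin φ₁ cos δ + cos φ₁ sin δ cos θ = -0.156646, so φ₂ = -9.0123°.
Δλ = atan2( sin θ sin δ cos φ₁ , cos δ − sin φ₁ sin φ₂ ) = atan2(0.157134, 0.156939) = 0.786021 rad = 45.0357°.
λ₂ = λ₁ + Δλ = 50.1146°.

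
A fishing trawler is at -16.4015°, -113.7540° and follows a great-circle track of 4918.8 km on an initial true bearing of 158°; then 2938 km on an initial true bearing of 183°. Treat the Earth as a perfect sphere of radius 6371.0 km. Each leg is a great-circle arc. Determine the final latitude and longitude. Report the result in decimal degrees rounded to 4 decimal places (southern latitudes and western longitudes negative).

Apply the spherical direct solution leg by leg, carrying full precision between legs.
Leg 1: from (-16.4015°, -113.7540°), δ = 4918.8/6371 = 0.772061 rad, θ = 158° → φ = -55.3664°, λ = -86.3782°.
Leg 2: from (-55.3664°, -86.3782°), δ = 2938/6371 = 0.461152 rad, θ = 183° → φ = -81.6506°, λ = -95.6070°.

latitude -81.6506°, longitude -95.6070°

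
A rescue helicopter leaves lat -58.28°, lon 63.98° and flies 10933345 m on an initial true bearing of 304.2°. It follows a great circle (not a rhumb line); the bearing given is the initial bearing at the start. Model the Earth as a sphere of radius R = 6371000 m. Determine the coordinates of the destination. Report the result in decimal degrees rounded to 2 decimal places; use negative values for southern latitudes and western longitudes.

latitude 24.56°, longitude -0.14°

The arc subtends δ = 10933345/6371000 = 1.716111 rad at the centre.
Converting: φ₁ = -1.017178 rad, θ = 5.309292 rad.
sin φ₂ = sin φ₁ cos δ + cos φ₁ sin δ cos θ = (-0.850628)(-0.144804) + (0.525769)(0.989460)(0.562083) = 0.415585
φ₂ = asin(0.415585) = 0.428586 rad = 24.56°.
Then Δλ = atan2(-0.430270, 0.208704) = -1.119176 rad, from sin θ sin δ cos φ₁ over cos δ − sin φ₁ sin φ₂.
Hence λ₂ = 63.98° + -64.12° = -0.14°.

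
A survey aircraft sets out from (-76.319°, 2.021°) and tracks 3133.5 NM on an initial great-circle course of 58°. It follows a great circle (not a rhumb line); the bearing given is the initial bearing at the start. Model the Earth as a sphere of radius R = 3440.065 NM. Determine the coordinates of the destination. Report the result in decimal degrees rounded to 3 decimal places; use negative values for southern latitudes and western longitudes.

Central angle δ = d/R = 0.910884 rad.
Start latitude φ₁ = -1.332018 rad; initial bearing θ = 1.012291 rad.
Destination latitude: φ₂ = arcsin( sin φ₁ cos δ + cos φ₁ sin δ cos θ ) = arcsin(-0.496634) = -29.778°.
For the longitude increment, Δλ = atan2( sin θ sin δ cos φ₁, cos δ − sin φ₁ sin φ₂ ) = atan2(0.158465, 0.130504) = 50.527°.
λ₂ = λ₁ + Δλ = 52.548°.

latitude -29.778°, longitude 52.548°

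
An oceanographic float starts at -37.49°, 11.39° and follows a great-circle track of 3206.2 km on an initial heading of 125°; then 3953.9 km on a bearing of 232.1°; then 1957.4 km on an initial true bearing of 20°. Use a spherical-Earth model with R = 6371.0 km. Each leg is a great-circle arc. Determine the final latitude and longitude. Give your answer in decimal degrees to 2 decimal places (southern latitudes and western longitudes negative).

latitude -41.07°, longitude -3.68°

Apply the spherical direct solution leg by leg, carrying full precision between legs.
Leg 1: from (-37.49°, 11.39°), δ = 3206.2/6371 = 0.503249 rad, θ = 125° → φ = -48.82°, λ = 48.26°.
Leg 2: from (-48.82°, 48.26°), δ = 3953.9/6371 = 0.620609 rad, θ = 232.1° → φ = -57.94°, λ = -11.57°.
Leg 3: from (-57.94°, -11.57°), δ = 1957.4/6371 = 0.307236 rad, θ = 20° → φ = -41.07°, λ = -3.68°.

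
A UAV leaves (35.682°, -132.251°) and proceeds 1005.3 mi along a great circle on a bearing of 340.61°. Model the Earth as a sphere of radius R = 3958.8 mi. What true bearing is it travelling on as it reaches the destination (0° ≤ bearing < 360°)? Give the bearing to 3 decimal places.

The arc subtends δ = 1005.3/3958.8 = 0.253941 rad at the centre.
Start latitude φ₁ = 0.622768 rad; initial bearing θ = 5.944766 rad.
Destination latitude: φ₂ = arcsin( sin φ₁ cos δ + cos φ₁ sin δ cos θ ) = arcsin(0.757064) = 49.206°.
Then Δλ = atan2(-0.067746, 0.526345) = -0.128007 rad, from sin θ sin δ cos φ₁ over cos δ − sin φ₁ sin φ₂.
Hence λ₂ = -132.251° + -7.334° = -139.585°.
The forward bearing on arrival equals the back-azimuth from the destination plus 180°.
Back-azimuth from P₂ (49.206°, -139.585°) to P₁ (35.682°, -132.251°), with Δλ' = λ₁ − λ₂ = 7.334°: atan2( sin Δλ' cos φ₁ , cos φ₂ sin φ₁ − sin φ₂ cos φ₁ cos Δλ' ) = 155.622°.
Final bearing = (155.622° + 180°) mod 360° = 335.622°.

final bearing 335.622°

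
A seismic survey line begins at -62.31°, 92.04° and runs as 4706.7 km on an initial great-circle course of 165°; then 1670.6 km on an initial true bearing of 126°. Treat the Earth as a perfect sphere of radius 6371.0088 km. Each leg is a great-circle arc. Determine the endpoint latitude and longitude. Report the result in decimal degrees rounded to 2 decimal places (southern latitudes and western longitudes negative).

Apply the spherical direct solution leg by leg, carrying full precision between legs.
Leg 1: from (-62.31°, 92.04°), δ = 4706.7/6371.0088 = 0.738768 rad, θ = 165° → φ = -73.11°, λ = -124.83°.
Leg 2: from (-73.11°, -124.83°), δ = 1670.6/6371.0088 = 0.262219 rad, θ = 126° → φ = -75.56°, λ = -67.55°.

latitude -75.56°, longitude -67.55°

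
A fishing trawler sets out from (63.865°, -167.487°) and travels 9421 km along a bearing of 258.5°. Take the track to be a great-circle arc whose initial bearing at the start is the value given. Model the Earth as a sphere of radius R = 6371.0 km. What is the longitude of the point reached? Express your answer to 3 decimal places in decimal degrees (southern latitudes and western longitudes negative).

longitude 115.147°

Angular distance δ = d/R = 9421 / 6371 = 1.478732 rad.
Start latitude φ₁ = 1.114655 rad; initial bearing θ = 4.511676 rad.
sin φ₂ = sin φ₁ cos δ + cos φ₁ sin δ cos θ = (0.897759)(0.091935) + (0.440488)(0.995765)(-0.199368) = -0.004912
φ₂ = asin(-0.004912) = -0.004912 rad = -0.281°.
Then Δλ = atan2(-0.429817, 0.096344) = -1.350289 rad, from sin θ sin δ cos φ₁ over cos δ − sin φ₁ sin φ₂.
λ₂ = -167.487° + -77.366° = -244.853°, normalized to (−180°, 180°] → 115.147°.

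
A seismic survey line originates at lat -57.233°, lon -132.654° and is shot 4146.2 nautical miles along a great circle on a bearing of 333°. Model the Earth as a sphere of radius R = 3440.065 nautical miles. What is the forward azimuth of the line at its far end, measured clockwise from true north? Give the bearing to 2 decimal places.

final bearing 345.61°

The arc subtends δ = 4146.2/3440.065 = 1.205268 rad at the centre.
Converting: φ₁ = -0.998904 rad, θ = 5.811946 rad.
sin φ₂ = sin φ₁ cos δ + cos φ₁ sin δ cos θ = (-0.840878)(0.357443) + (0.541224)(0.933935)(0.891007) = 0.149809
φ₂ = asin(0.149809) = 0.150375 rad = 8.616°.
Then Δλ = atan2(-0.229478, 0.483414) = -0.443205 rad, from sin θ sin δ cos φ₁ over cos δ − sin φ₁ sin φ₂.
Hence λ₂ = -132.654° + -25.394° = -158.048°.
The forward bearing on arrival equals the back-azimuth from the destination plus 180°.
Back-azimuth from P₂ (8.62°, -158.05°) to P₁ (-57.23°, -132.65°), with Δλ' = λ₁ − λ₂ = 25.39°: atan2( sin Δλ' cos φ₁ , cos φ₂ sin φ₁ − sin φ₂ cos φ₁ cos Δλ' ) = 165.61°.
Final bearing = (165.61° + 180°) mod 360° = 345.61°.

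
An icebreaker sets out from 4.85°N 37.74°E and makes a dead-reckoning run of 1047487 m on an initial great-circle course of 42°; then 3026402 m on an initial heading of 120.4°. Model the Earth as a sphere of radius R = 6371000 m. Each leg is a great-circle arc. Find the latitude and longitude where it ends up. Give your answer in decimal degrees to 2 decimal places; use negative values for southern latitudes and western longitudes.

Apply the spherical direct solution leg by leg, carrying full precision between legs.
Leg 1: from (4.85°, 37.74°), δ = 1047487/6371000 = 0.164415 rad, θ = 42° → φ = 11.81°, λ = 44.16°.
Leg 2: from (11.81°, 44.16°), δ = 3026402/6371000 = 0.475028 rad, θ = 120.4° → φ = -2.56°, λ = 67.42°.

latitude -2.56°, longitude 67.42°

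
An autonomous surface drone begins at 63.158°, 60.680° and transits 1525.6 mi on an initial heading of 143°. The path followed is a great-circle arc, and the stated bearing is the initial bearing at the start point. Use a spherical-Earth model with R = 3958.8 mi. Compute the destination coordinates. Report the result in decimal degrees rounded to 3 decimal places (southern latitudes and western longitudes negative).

δ = 1525.6/3958.8 = 0.385369 rad (22.0800°).
Start latitude φ₁ = 1.102315 rad; initial bearing θ = 2.495821 rad.
Applying the spherical law of cosines for sides, sin φ₂ = sin φ₁ cos δ + cos φ₁ sin δ cos θ = 0.691263, so φ₂ = 43.730°.
Then Δλ = atan2(0.102147, 0.309877) = 0.318421 rad, from sin θ sin δ cos φ₁ over cos δ − sin φ₁ sin φ₂.
λ₂ = 60.680° + 18.244° = 78.924°.

latitude 43.730°, longitude 78.924°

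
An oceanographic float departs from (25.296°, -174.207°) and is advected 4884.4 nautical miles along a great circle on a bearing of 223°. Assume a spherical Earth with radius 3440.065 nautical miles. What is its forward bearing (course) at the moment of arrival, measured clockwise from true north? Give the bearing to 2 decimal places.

final bearing 229.76°

The arc subtends δ = 4884.4/3440.065 = 1.419857 rad at the centre.
With φ₁ = 25.296° = 0.441498 rad and θ = 223° = 3.892084 rad:
sin φ₂ = sin φ₁ cos δ + cos φ₁ sin δ cos θ = (0.427295)(0.150367) + (0.904112)(0.988630)(-0.731354) = -0.589457
φ₂ = asin(-0.589457) = -0.630386 rad = -36.118°.
For the longitude increment, Δλ = atan2( sin θ sin δ cos φ₁, cos δ − sin φ₁ sin φ₂ ) = atan2(-0.609593, 0.402239) = -56.581°.
λ₂ = -174.207° + -56.581° = -230.788°, normalized to (−180°, 180°] → 129.212°.
The forward bearing on arrival equals the back-azimuth from the destination plus 180°.
Back-azimuth from P₂ (-36.12°, 129.21°) to P₁ (25.30°, -174.21°), with Δλ' = λ₁ − λ₂ = -303.42°: atan2( sin Δλ' cos φ₁ , cos φ₂ sin φ₁ − sin φ₂ cos φ₁ cos Δλ' ) = 49.76°.
Final bearing = (49.76° + 180°) mod 360° = 229.76°.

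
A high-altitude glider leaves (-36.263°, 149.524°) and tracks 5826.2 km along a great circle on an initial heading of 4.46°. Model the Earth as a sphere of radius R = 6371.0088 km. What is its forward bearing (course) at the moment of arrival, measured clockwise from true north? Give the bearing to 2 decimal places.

final bearing 3.74°

δ = 5826.2/6371.0088 = 0.914486 rad (52.3962°).
With φ₁ = -36.263° = -0.632909 rad and θ = 4.46° = 0.077842 rad:
sin φ₂ = sin φ₁ cos δ + cos φ₁ sin δ cos θ = (-0.591493)(0.610198) + (0.806310)(0.792249)(0.996972) = 0.275937
φ₂ = asin(0.275937) = 0.279564 rad = 16.018°.
Δλ = atan2( sin θ sin δ cos φ₁ , cos δ − sin φ₁ sin φ₂ ) = atan2(0.049675, 0.773412) = 0.064140 rad = 3.675°.
Hence λ₂ = 149.524° + 3.675° = 153.199°.
The forward bearing on arrival equals the back-azimuth from the destination plus 180°.
Back-azimuth from P₂ (16.02°, 153.20°) to P₁ (-36.26°, 149.52°), with Δλ' = λ₁ − λ₂ = -3.67°: atan2( sin Δλ' cos φ₁ , cos φ₂ sin φ₁ − sin φ₂ cos φ₁ cos Δλ' ) = 183.74°.
Final bearing = (183.74° + 180°) mod 360° = 3.74°.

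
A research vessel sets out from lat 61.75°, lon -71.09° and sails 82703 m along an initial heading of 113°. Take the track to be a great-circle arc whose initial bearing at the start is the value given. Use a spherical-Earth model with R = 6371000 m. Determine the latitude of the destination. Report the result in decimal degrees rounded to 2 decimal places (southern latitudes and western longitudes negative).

latitude 61.45°

Central angle δ = d/R = 0.012981 rad.
Start latitude φ₁ = 1.077741 rad; initial bearing θ = 1.972222 rad.
Destination latitude: φ₂ = arcsin( sin φ₁ cos δ + cos φ₁ sin δ cos θ ) = arcsin(0.878416) = 61.45°.
Δλ = atan2( sin θ sin δ cos φ₁ , cos δ − sin φ₁ sin φ₂ ) = atan2(0.005656, 0.226127) = 0.025006 rad = 1.43°.
Hence λ₂ = -71.09° + 1.43° = -69.66°.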